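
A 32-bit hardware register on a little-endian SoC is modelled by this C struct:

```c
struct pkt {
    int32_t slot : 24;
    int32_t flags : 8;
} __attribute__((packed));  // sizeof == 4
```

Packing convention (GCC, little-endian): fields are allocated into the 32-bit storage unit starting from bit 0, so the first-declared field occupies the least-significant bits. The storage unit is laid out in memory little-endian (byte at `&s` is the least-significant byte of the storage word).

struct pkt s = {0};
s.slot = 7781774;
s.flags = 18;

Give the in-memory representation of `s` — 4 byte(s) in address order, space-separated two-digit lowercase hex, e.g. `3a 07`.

8e bd 76 12

slot (24b) val=7781774 bits=0x76bd8e at bit 0: 0x0076bd8e
flags (8b) val=18 bits=0x12 at bit 24: 0x1276bd8e
word = 0x1276bd8e → little-endian bytes:
  [0]=0x8e  [1]=0xbd  [2]=0x76  [3]=0x12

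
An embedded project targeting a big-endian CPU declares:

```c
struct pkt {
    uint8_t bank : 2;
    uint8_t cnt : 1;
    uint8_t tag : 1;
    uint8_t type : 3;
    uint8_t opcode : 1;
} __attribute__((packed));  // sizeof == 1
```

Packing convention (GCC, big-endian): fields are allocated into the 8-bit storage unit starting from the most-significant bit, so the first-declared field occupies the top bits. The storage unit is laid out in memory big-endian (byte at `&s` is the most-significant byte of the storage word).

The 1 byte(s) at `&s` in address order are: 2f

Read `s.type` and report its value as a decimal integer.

[0]=0x2f (big-endian) → word 0x2f
bank:2 @ bit 6 → (0x2f>>6)&0x3 = 0x0
cnt:1 @ bit 5 → (0x2f>>5)&0x1 = 0x1
tag:1 @ bit 4 → (0x2f>>4)&0x1 = 0x0
type:3 @ bit 1 → (0x2f>>1)&0x7 = 0x7  ←
opcode:1 @ bit 0 → (0x2f>>0)&0x1 = 0x1

7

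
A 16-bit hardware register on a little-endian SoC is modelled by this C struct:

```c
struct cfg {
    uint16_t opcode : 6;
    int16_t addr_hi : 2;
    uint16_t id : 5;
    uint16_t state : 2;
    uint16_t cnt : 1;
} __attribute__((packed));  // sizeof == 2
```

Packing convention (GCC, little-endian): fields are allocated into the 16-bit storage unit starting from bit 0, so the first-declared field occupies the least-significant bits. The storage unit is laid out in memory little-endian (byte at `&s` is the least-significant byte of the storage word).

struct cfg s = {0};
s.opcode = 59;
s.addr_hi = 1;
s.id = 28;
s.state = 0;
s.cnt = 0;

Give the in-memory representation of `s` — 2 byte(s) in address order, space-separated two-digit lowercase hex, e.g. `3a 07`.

[0+:6] opcode=59 & 0x3f = 0x3b; word=0x003b
[6+:2] addr_hi=1 & 0x3 = 0x1; word=0x007b
[8+:5] id=28 & 0x1f = 0x1c; word=0x1c7b
[13+:2] state=0 & 0x3 = 0x0; word=0x1c7b
[15+:1] cnt=0 & 0x1 = 0x0; word=0x1c7b
word = 0x1c7b → little-endian bytes:
  [0]=0x7b  [1]=0x1c

7b 1c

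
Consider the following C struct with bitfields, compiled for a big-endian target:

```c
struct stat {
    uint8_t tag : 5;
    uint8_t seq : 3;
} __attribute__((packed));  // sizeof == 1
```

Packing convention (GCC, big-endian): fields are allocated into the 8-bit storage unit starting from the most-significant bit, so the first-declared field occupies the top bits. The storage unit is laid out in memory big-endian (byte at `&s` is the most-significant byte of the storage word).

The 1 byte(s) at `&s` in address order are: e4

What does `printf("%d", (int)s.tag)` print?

[0]=0xe4 (big-endian) → word 0xe4
tag:5 @ bit 3 → (0xe4>>3)&0x1f = 0x1c  ←
seq:3 @ bit 0 → (0xe4>>0)&0x7 = 0x4

28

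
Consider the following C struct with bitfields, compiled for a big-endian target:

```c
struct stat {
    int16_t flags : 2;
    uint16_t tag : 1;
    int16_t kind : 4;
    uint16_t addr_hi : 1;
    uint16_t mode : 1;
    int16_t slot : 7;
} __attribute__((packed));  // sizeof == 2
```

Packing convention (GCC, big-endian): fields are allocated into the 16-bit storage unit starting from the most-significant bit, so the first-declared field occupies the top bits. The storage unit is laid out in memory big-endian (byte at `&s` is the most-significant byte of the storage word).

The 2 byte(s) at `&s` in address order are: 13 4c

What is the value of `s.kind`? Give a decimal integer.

-7

[0]=0x13 [1]=0x4c (big-endian) → word 0x134c
flags:2 @ bit 14 → (0x134c>>14)&0x3 = 0x0
tag:1 @ bit 13 → (0x134c>>13)&0x1 = 0x0
kind:4 @ bit 9 → (0x134c>>9)&0xf = 0x9  ←
addr_hi:1 @ bit 8 → (0x134c>>8)&0x1 = 0x1
mode:1 @ bit 7 → (0x134c>>7)&0x1 = 0x0
slot:7 @ bit 0 → (0x134c>>0)&0x7f = 0x4c
kind signed 4b, MSB=1: 9 - 16 = -7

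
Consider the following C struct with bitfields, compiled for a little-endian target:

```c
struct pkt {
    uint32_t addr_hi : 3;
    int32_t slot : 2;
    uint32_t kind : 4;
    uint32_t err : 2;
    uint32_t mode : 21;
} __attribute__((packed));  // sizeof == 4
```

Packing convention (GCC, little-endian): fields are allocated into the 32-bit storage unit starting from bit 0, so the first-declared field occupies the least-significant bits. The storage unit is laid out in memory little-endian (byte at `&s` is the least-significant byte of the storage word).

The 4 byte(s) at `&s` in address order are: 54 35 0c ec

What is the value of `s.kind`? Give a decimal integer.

[0]=0x54 [1]=0x35 [2]=0x0c [3]=0xec (little-endian) → word 0xec0c3554
addr_hi:3 @ bit 0 → (0xec0c3554>>0)&0x7 = 0x4
slot:2 @ bit 3 → (0xec0c3554>>3)&0x3 = 0x2
kind:4 @ bit 5 → (0xec0c3554>>5)&0xf = 0xa  ←
err:2 @ bit 9 → (0xec0c3554>>9)&0x3 = 0x2
mode:21 @ bit 11 → (0xec0c3554>>11)&0x1fffff = 0x1d8186

10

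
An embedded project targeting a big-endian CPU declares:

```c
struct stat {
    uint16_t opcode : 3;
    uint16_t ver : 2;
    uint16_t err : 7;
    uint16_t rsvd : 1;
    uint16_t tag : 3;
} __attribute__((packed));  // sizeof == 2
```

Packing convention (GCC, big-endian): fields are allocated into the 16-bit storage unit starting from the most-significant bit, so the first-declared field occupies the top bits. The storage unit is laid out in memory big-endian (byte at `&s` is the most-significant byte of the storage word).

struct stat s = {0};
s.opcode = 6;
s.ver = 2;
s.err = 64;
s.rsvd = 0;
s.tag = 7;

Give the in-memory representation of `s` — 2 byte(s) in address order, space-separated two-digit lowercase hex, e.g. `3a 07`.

d4 07

opcode (3b) val=6 bits=0x6 at bit 13: 0xc000
ver (2b) val=2 bits=0x2 at bit 11: 0xd000
err (7b) val=64 bits=0x40 at bit 4: 0xd400
rsvd (1b) val=0 bits=0x0 at bit 3: 0xd400
tag (3b) val=7 bits=0x7 at bit 0: 0xd407
word = 0xd407 → big-endian bytes:
  [0]=0xd4  [1]=0x07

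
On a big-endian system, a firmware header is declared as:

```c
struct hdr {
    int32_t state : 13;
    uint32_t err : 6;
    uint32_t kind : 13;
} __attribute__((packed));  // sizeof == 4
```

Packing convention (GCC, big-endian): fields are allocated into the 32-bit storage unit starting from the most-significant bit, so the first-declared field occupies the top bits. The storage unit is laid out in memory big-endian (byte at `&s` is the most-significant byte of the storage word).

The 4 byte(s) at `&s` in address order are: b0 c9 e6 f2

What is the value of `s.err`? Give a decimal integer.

[0]=0xb0 [1]=0xc9 [2]=0xe6 [3]=0xf2 (big-endian) → word 0xb0c9e6f2
state:13 @ bit 19 → (0xb0c9e6f2>>19)&0x1fff = 0x1619
err:6 @ bit 13 → (0xb0c9e6f2>>13)&0x3f = 0xf  ←
kind:13 @ bit 0 → (0xb0c9e6f2>>0)&0x1fff = 0x6f2

15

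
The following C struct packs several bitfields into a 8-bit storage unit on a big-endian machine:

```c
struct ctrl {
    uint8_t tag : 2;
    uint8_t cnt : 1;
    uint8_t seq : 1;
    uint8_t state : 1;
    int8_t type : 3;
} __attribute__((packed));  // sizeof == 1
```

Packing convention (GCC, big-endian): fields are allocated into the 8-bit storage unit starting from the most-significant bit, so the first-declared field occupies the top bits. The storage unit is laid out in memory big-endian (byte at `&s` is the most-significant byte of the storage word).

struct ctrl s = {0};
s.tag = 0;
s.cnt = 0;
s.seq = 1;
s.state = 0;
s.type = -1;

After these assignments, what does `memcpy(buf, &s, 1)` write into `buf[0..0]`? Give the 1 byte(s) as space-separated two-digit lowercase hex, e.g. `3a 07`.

17

tag (2b) val=0 bits=0x0 at bit 6: 0x00
cnt (1b) val=0 bits=0x0 at bit 5: 0x00
seq (1b) val=1 bits=0x1 at bit 4: 0x10
state (1b) val=0 bits=0x0 at bit 3: 0x10
type (3b) val=-1 bits=0x7 at bit 0: 0x17
word = 0x17 → big-endian bytes:
  [0]=0x17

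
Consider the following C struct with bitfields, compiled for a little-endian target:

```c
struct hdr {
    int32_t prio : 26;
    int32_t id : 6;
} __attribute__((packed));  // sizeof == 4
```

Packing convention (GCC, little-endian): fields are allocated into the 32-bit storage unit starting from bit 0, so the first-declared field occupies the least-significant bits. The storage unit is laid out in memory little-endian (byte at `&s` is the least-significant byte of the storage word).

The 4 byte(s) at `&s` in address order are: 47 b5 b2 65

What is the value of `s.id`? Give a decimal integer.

[0]=0x47 [1]=0xb5 [2]=0xb2 [3]=0x65 (little-endian) → word 0x65b2b547
prio [0+:26] = (word>>0) & 0x3ffffff = 28489031
id [26+:6] = (word>>26) & 0x3f = 25  ←
id signed 6b, MSB=0: value = 25

25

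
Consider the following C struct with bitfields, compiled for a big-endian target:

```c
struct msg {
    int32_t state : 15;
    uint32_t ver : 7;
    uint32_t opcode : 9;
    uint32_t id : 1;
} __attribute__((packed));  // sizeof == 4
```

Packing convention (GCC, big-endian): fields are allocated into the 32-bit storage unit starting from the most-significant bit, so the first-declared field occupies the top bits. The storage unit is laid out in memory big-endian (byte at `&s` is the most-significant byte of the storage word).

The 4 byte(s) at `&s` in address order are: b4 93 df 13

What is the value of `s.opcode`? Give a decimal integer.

[0]=0xb4 [1]=0x93 [2]=0xdf [3]=0x13 (big-endian) → word 0xb493df13
state:15 @ bit 17 → (0xb493df13>>17)&0x7fff = 0x5a49
ver:7 @ bit 10 → (0xb493df13>>10)&0x7f = 0x77
opcode:9 @ bit 1 → (0xb493df13>>1)&0x1ff = 0x189  ←
id:1 @ bit 0 → (0xb493df13>>0)&0x1 = 0x1

393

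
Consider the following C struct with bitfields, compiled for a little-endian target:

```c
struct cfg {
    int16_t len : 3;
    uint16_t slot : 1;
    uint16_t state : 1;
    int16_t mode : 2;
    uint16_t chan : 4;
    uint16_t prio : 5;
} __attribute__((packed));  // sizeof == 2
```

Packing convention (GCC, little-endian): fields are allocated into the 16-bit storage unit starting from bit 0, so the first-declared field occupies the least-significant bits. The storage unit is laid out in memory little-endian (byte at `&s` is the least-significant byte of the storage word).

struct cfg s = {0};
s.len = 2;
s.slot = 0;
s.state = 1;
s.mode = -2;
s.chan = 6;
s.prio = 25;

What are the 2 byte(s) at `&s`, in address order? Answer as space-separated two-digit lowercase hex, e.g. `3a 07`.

52 cb

[0+:3] len=2 & 0x7 = 0x2; word=0x0002
[3+:1] slot=0 & 0x1 = 0x0; word=0x0002
[4+:1] state=1 & 0x1 = 0x1; word=0x0012
[5+:2] mode=-2 & 0x3 = 0x2; word=0x0052
[7+:4] chan=6 & 0xf = 0x6; word=0x0352
[11+:5] prio=25 & 0x1f = 0x19; word=0xcb52
word = 0xcb52 → little-endian bytes:
  [0]=0x52  [1]=0xcb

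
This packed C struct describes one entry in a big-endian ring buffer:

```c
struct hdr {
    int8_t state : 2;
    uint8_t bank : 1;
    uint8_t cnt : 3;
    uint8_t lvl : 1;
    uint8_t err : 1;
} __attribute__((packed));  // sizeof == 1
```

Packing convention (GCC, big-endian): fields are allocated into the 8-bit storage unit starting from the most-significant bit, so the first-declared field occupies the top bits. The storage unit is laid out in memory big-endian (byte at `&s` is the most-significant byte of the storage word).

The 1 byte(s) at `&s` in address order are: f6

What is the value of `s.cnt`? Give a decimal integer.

[0]=0xf6 (big-endian) → word 0xf6
state [6+:2] = (word>>6) & 0x3 = 3
bank [5+:1] = (word>>5) & 0x1 = 1
cnt [2+:3] = (word>>2) & 0x7 = 5  ←
lvl [1+:1] = (word>>1) & 0x1 = 1
err [0+:1] = (word>>0) & 0x1 = 0

5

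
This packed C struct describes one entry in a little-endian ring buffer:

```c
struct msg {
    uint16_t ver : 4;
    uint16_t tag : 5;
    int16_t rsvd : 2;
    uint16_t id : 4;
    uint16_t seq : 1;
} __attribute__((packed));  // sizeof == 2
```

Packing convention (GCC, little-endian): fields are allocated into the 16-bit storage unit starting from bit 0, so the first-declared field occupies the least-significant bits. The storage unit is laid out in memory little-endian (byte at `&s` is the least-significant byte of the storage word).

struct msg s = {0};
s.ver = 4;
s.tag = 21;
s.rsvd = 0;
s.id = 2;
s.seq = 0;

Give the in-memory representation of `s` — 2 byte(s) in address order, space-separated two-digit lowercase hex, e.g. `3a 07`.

[0+:4] ver=4 & 0xf = 0x4; word=0x0004
[4+:5] tag=21 & 0x1f = 0x15; word=0x0154
[9+:2] rsvd=0 & 0x3 = 0x0; word=0x0154
[11+:4] id=2 & 0xf = 0x2; word=0x1154
[15+:1] seq=0 & 0x1 = 0x0; word=0x1154
word = 0x1154 → little-endian bytes:
  [0]=0x54  [1]=0x11

54 11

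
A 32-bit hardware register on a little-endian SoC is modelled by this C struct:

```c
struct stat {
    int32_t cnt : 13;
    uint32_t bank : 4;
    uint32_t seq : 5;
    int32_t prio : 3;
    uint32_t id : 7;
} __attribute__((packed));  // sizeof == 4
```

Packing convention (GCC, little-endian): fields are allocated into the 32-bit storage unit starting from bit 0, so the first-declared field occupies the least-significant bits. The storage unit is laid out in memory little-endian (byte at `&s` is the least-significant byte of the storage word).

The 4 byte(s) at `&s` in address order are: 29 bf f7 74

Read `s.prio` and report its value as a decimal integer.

3

[0]=0x29 [1]=0xbf [2]=0xf7 [3]=0x74 (little-endian) → word 0x74f7bf29
cnt:13 @ bit 0 → (0x74f7bf29>>0)&0x1fff = 0x1f29
bank:4 @ bit 13 → (0x74f7bf29>>13)&0xf = 0xd
seq:5 @ bit 17 → (0x74f7bf29>>17)&0x1f = 0x1b
prio:3 @ bit 22 → (0x74f7bf29>>22)&0x7 = 0x3  ←
id:7 @ bit 25 → (0x74f7bf29>>25)&0x7f = 0x3a
prio signed 3b, MSB=0: value = 3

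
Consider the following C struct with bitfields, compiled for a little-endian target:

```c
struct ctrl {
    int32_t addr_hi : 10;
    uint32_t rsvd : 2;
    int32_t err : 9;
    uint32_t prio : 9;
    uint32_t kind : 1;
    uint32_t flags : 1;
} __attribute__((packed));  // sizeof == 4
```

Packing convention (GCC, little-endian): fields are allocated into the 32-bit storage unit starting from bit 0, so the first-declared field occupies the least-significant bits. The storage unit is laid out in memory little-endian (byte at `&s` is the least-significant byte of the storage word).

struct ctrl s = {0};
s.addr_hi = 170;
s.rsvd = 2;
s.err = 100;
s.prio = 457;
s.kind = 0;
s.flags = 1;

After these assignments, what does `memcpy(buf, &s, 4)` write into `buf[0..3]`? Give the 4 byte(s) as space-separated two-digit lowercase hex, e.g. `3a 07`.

aa 48 26 b9

addr_hi (10b) val=170 bits=0xaa at bit 0: 0x000000aa
rsvd (2b) val=2 bits=0x2 at bit 10: 0x000008aa
err (9b) val=100 bits=0x64 at bit 12: 0x000648aa
prio (9b) val=457 bits=0x1c9 at bit 21: 0x392648aa
kind (1b) val=0 bits=0x0 at bit 30: 0x392648aa
flags (1b) val=1 bits=0x1 at bit 31: 0xb92648aa
word = 0xb92648aa → little-endian bytes:
  [0]=0xaa  [1]=0x48  [2]=0x26  [3]=0xb9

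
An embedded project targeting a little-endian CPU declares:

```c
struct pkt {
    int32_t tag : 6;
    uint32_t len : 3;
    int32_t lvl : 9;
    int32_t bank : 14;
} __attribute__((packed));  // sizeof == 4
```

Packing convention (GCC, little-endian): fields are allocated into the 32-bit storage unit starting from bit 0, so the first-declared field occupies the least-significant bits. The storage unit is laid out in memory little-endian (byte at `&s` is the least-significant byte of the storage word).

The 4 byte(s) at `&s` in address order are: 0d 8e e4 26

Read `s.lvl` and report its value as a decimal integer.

[0]=0x0d [1]=0x8e [2]=0xe4 [3]=0x26 (little-endian) → word 0x26e48e0d
tag:6 @ bit 0 → (0x26e48e0d>>0)&0x3f = 0xd
len:3 @ bit 6 → (0x26e48e0d>>6)&0x7 = 0x0
lvl:9 @ bit 9 → (0x26e48e0d>>9)&0x1ff = 0x47  ←
bank:14 @ bit 18 → (0x26e48e0d>>18)&0x3fff = 0x9b9
lvl signed 9b, MSB=0: value = 71

71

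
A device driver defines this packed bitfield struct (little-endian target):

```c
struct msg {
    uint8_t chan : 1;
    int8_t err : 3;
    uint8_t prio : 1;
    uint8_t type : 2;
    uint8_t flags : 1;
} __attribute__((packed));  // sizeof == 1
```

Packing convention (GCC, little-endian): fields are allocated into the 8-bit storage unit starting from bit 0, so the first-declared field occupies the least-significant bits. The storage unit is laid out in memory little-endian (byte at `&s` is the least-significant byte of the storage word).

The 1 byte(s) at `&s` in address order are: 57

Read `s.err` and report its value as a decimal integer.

[0]=0x57 (little-endian) → word 0x57
chan [0+:1] = (word>>0) & 0x1 = 1
err [1+:3] = (word>>1) & 0x7 = 3  ←
prio [4+:1] = (word>>4) & 0x1 = 1
type [5+:2] = (word>>5) & 0x3 = 2
flags [7+:1] = (word>>7) & 0x1 = 0
err signed 3b, MSB=0: value = 3

3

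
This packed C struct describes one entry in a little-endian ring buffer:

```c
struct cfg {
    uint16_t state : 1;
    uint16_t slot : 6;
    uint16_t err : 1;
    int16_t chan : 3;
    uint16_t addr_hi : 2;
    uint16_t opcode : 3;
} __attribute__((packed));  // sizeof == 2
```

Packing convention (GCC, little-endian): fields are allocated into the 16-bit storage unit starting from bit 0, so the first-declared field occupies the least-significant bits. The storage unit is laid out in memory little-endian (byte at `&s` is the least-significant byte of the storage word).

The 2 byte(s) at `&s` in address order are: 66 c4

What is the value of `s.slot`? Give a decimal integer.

[0]=0x66 [1]=0xc4 (little-endian) → word 0xc466
state [0+:1] = (word>>0) & 0x1 = 0
slot [1+:6] = (word>>1) & 0x3f = 51  ←
err [7+:1] = (word>>7) & 0x1 = 0
chan [8+:3] = (word>>8) & 0x7 = 4
addr_hi [11+:2] = (word>>11) & 0x3 = 0
opcode [13+:3] = (word>>13) & 0x7 = 6

51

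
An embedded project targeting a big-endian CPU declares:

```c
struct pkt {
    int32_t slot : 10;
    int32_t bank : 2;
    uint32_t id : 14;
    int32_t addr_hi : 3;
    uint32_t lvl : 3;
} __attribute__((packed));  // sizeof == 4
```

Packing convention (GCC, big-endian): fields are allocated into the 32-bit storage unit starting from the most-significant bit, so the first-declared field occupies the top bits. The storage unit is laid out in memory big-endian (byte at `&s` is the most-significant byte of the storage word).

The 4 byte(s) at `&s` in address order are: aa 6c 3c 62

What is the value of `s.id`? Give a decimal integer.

[0]=0xaa [1]=0x6c [2]=0x3c [3]=0x62 (big-endian) → word 0xaa6c3c62
slot [22+:10] = (word>>22) & 0x3ff = 681
bank [20+:2] = (word>>20) & 0x3 = 2
id [6+:14] = (word>>6) & 0x3fff = 12529  ←
addr_hi [3+:3] = (word>>3) & 0x7 = 4
lvl [0+:3] = (word>>0) & 0x7 = 2

12529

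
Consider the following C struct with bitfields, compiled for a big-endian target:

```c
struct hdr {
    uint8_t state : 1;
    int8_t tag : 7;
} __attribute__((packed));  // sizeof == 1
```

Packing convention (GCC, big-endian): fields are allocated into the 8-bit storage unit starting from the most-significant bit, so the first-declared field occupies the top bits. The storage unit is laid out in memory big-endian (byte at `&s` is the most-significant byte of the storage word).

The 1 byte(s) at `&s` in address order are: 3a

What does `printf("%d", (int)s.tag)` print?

58

[0]=0x3a (big-endian) → word 0x3a
state [7+:1] = (word>>7) & 0x1 = 0
tag [0+:7] = (word>>0) & 0x7f = 58  ←
tag signed 7b, MSB=0: value = 58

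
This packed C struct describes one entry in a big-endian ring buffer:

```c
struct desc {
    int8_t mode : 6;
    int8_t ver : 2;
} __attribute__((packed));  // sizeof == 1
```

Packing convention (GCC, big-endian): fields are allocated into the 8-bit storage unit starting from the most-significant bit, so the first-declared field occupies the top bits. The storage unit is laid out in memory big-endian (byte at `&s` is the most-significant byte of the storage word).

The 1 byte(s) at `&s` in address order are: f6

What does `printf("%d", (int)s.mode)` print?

-3

[0]=0xf6 (big-endian) → word 0xf6
mode:6 @ bit 2 → (0xf6>>2)&0x3f = 0x3d  ←
ver:2 @ bit 0 → (0xf6>>0)&0x3 = 0x2
mode signed 6b, MSB=1: 61 - 64 = -3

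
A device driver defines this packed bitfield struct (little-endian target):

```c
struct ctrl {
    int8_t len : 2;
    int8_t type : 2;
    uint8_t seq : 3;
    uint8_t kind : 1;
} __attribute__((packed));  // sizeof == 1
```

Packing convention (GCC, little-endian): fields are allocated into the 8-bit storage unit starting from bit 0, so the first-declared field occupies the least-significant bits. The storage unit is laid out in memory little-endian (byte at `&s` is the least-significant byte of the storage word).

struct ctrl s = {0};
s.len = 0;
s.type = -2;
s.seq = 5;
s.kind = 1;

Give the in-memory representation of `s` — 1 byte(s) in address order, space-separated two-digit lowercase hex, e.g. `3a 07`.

d8

len:2 = 0 → 0x0 << 0 → word 0x00
type:2 = -2 → 0x2 << 2 → word 0x08
seq:3 = 5 → 0x5 << 4 → word 0x58
kind:1 = 1 → 0x1 << 7 → word 0xd8
word = 0xd8 → little-endian bytes:
  [0]=0xd8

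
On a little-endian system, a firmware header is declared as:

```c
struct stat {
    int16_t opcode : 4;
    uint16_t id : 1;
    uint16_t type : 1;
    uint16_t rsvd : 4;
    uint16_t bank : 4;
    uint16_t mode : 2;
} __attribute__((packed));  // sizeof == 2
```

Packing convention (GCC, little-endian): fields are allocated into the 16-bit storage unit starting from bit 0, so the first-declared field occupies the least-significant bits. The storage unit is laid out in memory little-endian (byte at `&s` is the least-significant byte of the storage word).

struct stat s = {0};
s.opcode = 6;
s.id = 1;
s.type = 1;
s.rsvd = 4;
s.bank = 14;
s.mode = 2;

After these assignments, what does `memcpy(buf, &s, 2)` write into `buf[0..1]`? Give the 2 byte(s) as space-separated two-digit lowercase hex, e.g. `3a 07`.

36 b9

opcode (4b) val=6 bits=0x6 at bit 0: 0x0006
id (1b) val=1 bits=0x1 at bit 4: 0x0016
type (1b) val=1 bits=0x1 at bit 5: 0x0036
rsvd (4b) val=4 bits=0x4 at bit 6: 0x0136
bank (4b) val=14 bits=0xe at bit 10: 0x3936
mode (2b) val=2 bits=0x2 at bit 14: 0xb936
word = 0xb936 → little-endian bytes:
  [0]=0x36  [1]=0xb9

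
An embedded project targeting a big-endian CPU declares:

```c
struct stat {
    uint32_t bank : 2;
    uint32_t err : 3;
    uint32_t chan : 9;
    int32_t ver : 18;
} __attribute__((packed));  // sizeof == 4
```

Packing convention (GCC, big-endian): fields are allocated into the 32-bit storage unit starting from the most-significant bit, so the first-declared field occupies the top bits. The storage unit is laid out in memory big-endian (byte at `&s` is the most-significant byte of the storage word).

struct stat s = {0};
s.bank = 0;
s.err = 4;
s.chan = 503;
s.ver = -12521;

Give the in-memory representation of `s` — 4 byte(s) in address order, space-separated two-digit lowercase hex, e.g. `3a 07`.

[30+:2] bank=0 & 0x3 = 0x0; word=0x00000000
[27+:3] err=4 & 0x7 = 0x4; word=0x20000000
[18+:9] chan=503 & 0x1ff = 0x1f7; word=0x27dc0000
[0+:18] ver=-12521 & 0x3ffff = 0x3cf17; word=0x27dfcf17
word = 0x27dfcf17 → big-endian bytes:
  [0]=0x27  [1]=0xdf  [2]=0xcf  [3]=0x17

27 df cf 17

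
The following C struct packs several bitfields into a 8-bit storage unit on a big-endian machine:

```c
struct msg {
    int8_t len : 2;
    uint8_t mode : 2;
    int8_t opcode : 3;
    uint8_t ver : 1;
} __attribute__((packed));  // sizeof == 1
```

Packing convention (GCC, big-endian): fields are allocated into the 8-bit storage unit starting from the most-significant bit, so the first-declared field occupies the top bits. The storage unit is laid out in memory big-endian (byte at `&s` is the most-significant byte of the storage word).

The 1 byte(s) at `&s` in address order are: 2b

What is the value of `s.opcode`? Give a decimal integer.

[0]=0x2b (big-endian) → word 0x2b
len [6+:2] = (word>>6) & 0x3 = 0
mode [4+:2] = (word>>4) & 0x3 = 2
opcode [1+:3] = (word>>1) & 0x7 = 5  ←
ver [0+:1] = (word>>0) & 0x1 = 1
opcode signed 3b, MSB=1: 5 - 8 = -3

-3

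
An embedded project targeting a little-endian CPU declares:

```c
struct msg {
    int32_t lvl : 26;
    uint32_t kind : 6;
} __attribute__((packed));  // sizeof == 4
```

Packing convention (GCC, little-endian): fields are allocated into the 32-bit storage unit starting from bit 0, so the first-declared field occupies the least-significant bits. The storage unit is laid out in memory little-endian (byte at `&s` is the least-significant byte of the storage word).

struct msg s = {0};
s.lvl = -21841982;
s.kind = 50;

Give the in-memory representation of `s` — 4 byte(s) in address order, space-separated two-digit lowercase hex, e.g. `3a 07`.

c2 b7 b2 ca

lvl (26b) val=-21841982 bits=0x2b2b7c2 at bit 0: 0x02b2b7c2
kind (6b) val=50 bits=0x32 at bit 26: 0xcab2b7c2
word = 0xcab2b7c2 → little-endian bytes:
  [0]=0xc2  [1]=0xb7  [2]=0xb2  [3]=0xca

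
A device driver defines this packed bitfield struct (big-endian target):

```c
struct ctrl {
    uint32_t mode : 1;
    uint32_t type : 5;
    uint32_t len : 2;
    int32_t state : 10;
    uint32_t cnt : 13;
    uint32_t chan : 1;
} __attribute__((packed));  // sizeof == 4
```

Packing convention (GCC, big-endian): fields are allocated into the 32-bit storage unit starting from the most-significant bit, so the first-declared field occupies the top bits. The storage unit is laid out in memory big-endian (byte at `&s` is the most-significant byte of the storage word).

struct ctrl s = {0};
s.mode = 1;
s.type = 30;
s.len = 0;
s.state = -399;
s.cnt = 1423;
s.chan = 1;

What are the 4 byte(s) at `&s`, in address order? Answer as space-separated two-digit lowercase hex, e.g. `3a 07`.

f8 9c 4b 1f

mode (1b) val=1 bits=0x1 at bit 31: 0x80000000
type (5b) val=30 bits=0x1e at bit 26: 0xf8000000
len (2b) val=0 bits=0x0 at bit 24: 0xf8000000
state (10b) val=-399 bits=0x271 at bit 14: 0xf89c4000
cnt (13b) val=1423 bits=0x58f at bit 1: 0xf89c4b1e
chan (1b) val=1 bits=0x1 at bit 0: 0xf89c4b1f
word = 0xf89c4b1f → big-endian bytes:
  [0]=0xf8  [1]=0x9c  [2]=0x4b  [3]=0x1f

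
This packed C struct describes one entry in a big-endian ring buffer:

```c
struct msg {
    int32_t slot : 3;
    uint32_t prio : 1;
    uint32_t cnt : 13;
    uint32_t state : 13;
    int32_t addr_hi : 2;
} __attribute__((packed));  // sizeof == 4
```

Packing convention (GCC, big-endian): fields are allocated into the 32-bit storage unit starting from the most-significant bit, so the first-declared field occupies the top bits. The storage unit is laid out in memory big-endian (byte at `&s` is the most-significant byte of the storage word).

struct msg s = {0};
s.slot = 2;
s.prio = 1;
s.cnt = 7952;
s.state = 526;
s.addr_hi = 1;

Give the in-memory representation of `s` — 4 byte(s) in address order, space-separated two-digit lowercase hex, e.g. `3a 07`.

slot:3 = 2 → 0x2 << 29 → word 0x40000000
prio:1 = 1 → 0x1 << 28 → word 0x50000000
cnt:13 = 7952 → 0x1f10 << 15 → word 0x5f880000
state:13 = 526 → 0x20e << 2 → word 0x5f880838
addr_hi:2 = 1 → 0x1 << 0 → word 0x5f880839
word = 0x5f880839 → big-endian bytes:
  [0]=0x5f  [1]=0x88  [2]=0x08  [3]=0x39

5f 88 08 39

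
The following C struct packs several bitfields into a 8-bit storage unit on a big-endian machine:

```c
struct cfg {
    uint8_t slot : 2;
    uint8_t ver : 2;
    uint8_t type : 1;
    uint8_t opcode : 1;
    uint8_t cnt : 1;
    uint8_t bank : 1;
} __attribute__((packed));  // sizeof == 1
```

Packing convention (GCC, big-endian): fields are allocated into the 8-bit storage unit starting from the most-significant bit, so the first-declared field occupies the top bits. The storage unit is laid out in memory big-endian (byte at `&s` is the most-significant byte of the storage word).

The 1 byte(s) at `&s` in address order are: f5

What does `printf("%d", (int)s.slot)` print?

3

[0]=0xf5 (big-endian) → word 0xf5
slot [6+:2] = (word>>6) & 0x3 = 3  ←
ver [4+:2] = (word>>4) & 0x3 = 3
type [3+:1] = (word>>3) & 0x1 = 0
opcode [2+:1] = (word>>2) & 0x1 = 1
cnt [1+:1] = (word>>1) & 0x1 = 0
bank [0+:1] = (word>>0) & 0x1 = 1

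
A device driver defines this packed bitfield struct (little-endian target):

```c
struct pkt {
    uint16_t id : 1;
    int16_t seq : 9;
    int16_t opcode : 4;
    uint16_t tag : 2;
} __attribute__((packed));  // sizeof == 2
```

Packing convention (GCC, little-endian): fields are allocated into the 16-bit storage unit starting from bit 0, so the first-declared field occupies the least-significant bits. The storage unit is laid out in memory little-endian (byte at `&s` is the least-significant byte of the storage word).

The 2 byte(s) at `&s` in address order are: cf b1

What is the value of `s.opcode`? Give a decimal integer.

-4

[0]=0xcf [1]=0xb1 (little-endian) → word 0xb1cf
id [0+:1] = (word>>0) & 0x1 = 1
seq [1+:9] = (word>>1) & 0x1ff = 231
opcode [10+:4] = (word>>10) & 0xf = 12  ←
tag [14+:2] = (word>>14) & 0x3 = 2
opcode signed 4b, MSB=1: 12 - 16 = -4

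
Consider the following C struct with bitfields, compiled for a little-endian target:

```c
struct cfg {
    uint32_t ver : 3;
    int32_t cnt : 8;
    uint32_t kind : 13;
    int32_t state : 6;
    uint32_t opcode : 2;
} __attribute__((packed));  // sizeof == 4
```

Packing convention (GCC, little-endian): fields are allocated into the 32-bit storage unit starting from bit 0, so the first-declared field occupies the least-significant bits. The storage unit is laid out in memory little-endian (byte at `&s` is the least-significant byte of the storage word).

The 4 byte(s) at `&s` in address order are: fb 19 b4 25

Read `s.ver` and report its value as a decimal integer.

[0]=0xfb [1]=0x19 [2]=0xb4 [3]=0x25 (little-endian) → word 0x25b419fb
ver:3 @ bit 0 → (0x25b419fb>>0)&0x7 = 0x3  ←
cnt:8 @ bit 3 → (0x25b419fb>>3)&0xff = 0x3f
kind:13 @ bit 11 → (0x25b419fb>>11)&0x1fff = 0x1683
state:6 @ bit 24 → (0x25b419fb>>24)&0x3f = 0x25
opcode:2 @ bit 30 → (0x25b419fb>>30)&0x3 = 0x0

3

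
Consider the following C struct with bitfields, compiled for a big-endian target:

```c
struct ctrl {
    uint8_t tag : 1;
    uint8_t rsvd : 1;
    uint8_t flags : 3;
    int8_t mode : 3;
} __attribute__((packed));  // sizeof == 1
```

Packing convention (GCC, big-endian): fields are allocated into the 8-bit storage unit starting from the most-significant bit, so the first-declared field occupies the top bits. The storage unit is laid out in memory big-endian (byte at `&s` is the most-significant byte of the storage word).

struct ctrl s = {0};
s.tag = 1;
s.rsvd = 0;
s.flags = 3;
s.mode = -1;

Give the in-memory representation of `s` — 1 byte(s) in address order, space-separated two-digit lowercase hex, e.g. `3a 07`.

9f

[7+:1] tag=1 & 0x1 = 0x1; word=0x80
[6+:1] rsvd=0 & 0x1 = 0x0; word=0x80
[3+:3] flags=3 & 0x7 = 0x3; word=0x98
[0+:3] mode=-1 & 0x7 = 0x7; word=0x9f
word = 0x9f → big-endian bytes:
  [0]=0x9f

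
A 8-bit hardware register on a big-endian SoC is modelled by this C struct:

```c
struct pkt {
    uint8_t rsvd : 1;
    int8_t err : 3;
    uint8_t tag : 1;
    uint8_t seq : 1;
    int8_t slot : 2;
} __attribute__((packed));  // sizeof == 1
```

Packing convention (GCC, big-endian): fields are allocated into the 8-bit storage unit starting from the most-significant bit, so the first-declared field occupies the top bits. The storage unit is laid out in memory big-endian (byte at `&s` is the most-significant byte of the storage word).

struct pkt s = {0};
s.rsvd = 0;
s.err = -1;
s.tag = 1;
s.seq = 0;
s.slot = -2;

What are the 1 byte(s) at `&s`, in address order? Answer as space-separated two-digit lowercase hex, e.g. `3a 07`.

7a

[7+:1] rsvd=0 & 0x1 = 0x0; word=0x00
[4+:3] err=-1 & 0x7 = 0x7; word=0x70
[3+:1] tag=1 & 0x1 = 0x1; word=0x78
[2+:1] seq=0 & 0x1 = 0x0; word=0x78
[0+:2] slot=-2 & 0x3 = 0x2; word=0x7a
word = 0x7a → big-endian bytes:
  [0]=0x7a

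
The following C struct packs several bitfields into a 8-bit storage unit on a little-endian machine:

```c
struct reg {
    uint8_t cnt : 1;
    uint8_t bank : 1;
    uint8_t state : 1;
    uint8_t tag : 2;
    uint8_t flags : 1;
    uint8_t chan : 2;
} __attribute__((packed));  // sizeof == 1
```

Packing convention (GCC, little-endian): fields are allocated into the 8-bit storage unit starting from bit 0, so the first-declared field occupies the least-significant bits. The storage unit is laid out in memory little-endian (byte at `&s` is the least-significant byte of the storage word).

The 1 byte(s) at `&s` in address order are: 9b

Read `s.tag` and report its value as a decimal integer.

3

[0]=0x9b (little-endian) → word 0x9b
cnt [0+:1] = (word>>0) & 0x1 = 1
bank [1+:1] = (word>>1) & 0x1 = 1
state [2+:1] = (word>>2) & 0x1 = 0
tag [3+:2] = (word>>3) & 0x3 = 3  ←
flags [5+:1] = (word>>5) & 0x1 = 0
chan [6+:2] = (word>>6) & 0x3 = 2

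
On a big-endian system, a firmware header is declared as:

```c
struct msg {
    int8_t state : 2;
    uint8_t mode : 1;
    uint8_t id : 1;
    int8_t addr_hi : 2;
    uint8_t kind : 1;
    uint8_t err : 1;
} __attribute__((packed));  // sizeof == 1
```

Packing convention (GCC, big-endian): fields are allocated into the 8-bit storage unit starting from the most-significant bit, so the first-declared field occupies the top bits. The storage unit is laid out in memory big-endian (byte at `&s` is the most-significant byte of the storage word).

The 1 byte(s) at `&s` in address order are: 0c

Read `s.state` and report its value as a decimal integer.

0

[0]=0x0c (big-endian) → word 0x0c
state:2 @ bit 6 → (0x0c>>6)&0x3 = 0x0  ←
mode:1 @ bit 5 → (0x0c>>5)&0x1 = 0x0
id:1 @ bit 4 → (0x0c>>4)&0x1 = 0x0
addr_hi:2 @ bit 2 → (0x0c>>2)&0x3 = 0x3
kind:1 @ bit 1 → (0x0c>>1)&0x1 = 0x0
err:1 @ bit 0 → (0x0c>>0)&0x1 = 0x0
state signed 2b, MSB=0: value = 0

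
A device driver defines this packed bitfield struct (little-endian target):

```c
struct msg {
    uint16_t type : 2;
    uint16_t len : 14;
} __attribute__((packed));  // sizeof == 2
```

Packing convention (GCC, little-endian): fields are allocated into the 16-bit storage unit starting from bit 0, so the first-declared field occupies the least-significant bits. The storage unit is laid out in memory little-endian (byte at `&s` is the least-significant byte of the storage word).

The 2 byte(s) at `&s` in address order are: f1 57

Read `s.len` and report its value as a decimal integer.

[0]=0xf1 [1]=0x57 (little-endian) → word 0x57f1
type [0+:2] = (word>>0) & 0x3 = 1
len [2+:14] = (word>>2) & 0x3fff = 5628  ←

5628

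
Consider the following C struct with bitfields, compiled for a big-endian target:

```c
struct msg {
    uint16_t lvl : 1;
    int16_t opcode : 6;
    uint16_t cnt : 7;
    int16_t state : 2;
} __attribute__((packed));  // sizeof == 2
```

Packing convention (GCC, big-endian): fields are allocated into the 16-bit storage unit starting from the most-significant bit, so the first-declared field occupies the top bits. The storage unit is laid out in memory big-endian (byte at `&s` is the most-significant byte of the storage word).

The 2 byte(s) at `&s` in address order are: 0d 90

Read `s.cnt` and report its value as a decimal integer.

100

[0]=0x0d [1]=0x90 (big-endian) → word 0x0d90
lvl [15+:1] = (word>>15) & 0x1 = 0
opcode [9+:6] = (word>>9) & 0x3f = 6
cnt [2+:7] = (word>>2) & 0x7f = 100  ←
state [0+:2] = (word>>0) & 0x3 = 0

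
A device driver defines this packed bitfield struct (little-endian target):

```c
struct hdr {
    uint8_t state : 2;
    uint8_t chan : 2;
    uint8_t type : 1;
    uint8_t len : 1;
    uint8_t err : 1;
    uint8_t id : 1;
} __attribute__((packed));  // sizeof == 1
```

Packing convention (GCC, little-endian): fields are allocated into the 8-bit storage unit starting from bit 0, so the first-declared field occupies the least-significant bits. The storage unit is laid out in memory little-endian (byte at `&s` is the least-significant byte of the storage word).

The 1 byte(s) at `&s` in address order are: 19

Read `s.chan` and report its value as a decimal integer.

[0]=0x19 (little-endian) → word 0x19
state [0+:2] = (word>>0) & 0x3 = 1
chan [2+:2] = (word>>2) & 0x3 = 2  ←
type [4+:1] = (word>>4) & 0x1 = 1
len [5+:1] = (word>>5) & 0x1 = 0
err [6+:1] = (word>>6) & 0x1 = 0
id [7+:1] = (word>>7) & 0x1 = 0

2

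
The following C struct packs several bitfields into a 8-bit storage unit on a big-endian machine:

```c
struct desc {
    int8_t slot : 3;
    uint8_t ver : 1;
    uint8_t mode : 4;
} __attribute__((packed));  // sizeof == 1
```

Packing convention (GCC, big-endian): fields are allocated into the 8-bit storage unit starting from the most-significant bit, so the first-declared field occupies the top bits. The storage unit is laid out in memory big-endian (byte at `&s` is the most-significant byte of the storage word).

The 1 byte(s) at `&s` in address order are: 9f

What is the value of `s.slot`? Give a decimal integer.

-4

[0]=0x9f (big-endian) → word 0x9f
slot:3 @ bit 5 → (0x9f>>5)&0x7 = 0x4  ←
ver:1 @ bit 4 → (0x9f>>4)&0x1 = 0x1
mode:4 @ bit 0 → (0x9f>>0)&0xf = 0xf
slot signed 3b, MSB=1: 4 - 8 = -4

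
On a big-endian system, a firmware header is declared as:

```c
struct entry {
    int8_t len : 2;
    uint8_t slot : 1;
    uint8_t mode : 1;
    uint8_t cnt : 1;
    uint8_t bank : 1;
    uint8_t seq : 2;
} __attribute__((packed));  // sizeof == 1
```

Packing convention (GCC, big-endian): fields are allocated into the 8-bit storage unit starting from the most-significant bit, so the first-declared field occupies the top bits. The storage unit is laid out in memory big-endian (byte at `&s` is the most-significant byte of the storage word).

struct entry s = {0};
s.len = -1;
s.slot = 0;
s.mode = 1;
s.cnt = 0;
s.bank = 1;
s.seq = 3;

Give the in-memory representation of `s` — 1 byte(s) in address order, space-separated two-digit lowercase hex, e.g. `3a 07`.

len (2b) val=-1 bits=0x3 at bit 6: 0xc0
slot (1b) val=0 bits=0x0 at bit 5: 0xc0
mode (1b) val=1 bits=0x1 at bit 4: 0xd0
cnt (1b) val=0 bits=0x0 at bit 3: 0xd0
bank (1b) val=1 bits=0x1 at bit 2: 0xd4
seq (2b) val=3 bits=0x3 at bit 0: 0xd7
word = 0xd7 → big-endian bytes:
  [0]=0xd7

d7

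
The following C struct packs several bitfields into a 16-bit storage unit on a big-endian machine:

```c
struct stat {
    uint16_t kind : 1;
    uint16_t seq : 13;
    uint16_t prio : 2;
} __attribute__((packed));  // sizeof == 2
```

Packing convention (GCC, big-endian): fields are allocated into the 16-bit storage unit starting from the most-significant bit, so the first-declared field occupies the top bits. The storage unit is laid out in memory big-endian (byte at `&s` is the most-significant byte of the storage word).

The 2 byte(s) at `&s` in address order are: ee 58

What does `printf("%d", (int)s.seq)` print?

[0]=0xee [1]=0x58 (big-endian) → word 0xee58
kind:1 @ bit 15 → (0xee58>>15)&0x1 = 0x1
seq:13 @ bit 2 → (0xee58>>2)&0x1fff = 0x1b96  ←
prio:2 @ bit 0 → (0xee58>>0)&0x3 = 0x0

7062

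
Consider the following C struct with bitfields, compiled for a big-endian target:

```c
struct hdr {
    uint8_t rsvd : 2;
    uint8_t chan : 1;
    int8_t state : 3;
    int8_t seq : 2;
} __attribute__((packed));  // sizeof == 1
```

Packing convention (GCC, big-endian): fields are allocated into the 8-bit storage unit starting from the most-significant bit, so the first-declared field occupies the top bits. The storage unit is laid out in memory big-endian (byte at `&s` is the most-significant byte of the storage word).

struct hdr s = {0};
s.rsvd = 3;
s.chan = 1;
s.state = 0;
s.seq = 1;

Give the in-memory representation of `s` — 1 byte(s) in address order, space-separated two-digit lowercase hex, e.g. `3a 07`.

e1

rsvd:2 = 3 → 0x3 << 6 → word 0xc0
chan:1 = 1 → 0x1 << 5 → word 0xe0
state:3 = 0 → 0x0 << 2 → word 0xe0
seq:2 = 1 → 0x1 << 0 → word 0xe1
word = 0xe1 → big-endian bytes:
  [0]=0xe1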